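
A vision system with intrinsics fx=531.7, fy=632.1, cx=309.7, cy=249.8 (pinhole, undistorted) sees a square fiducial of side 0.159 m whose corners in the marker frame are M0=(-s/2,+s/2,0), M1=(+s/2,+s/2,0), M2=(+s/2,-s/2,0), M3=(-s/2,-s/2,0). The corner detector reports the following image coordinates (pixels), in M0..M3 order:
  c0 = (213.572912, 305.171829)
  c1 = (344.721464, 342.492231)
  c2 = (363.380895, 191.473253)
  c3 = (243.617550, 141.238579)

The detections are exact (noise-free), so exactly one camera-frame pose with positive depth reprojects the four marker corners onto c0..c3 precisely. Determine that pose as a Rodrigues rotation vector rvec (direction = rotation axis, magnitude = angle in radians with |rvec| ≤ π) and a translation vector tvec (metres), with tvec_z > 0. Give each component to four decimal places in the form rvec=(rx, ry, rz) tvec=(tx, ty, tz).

rvec=(-0.2344, -0.4339, 0.2234) tvec=(-0.0168, -0.0061, 0.6055)

Intrinsics K: fx=531.7, fy=632.1, cx=309.7, cy=249.8
Marker side s = 0.159 m; corners in marker frame (Z=0):
  M0 = (-0.0795, +0.0795, 0)
  M1 = (+0.0795, +0.0795, 0)
  M2 = (+0.0795, -0.0795, 0)
  M3 = (-0.0795, -0.0795, 0)
Detected image corners:
  c0 = (213.572912, 305.171829) px
  c1 = (344.721464, 342.492231) px
  c2 = (363.380895, 191.473253) px
  c3 = (243.617550, 141.238579) px
Planar DLT: solve 8×8 A·h = b for H (H[2,2]=1):
  H  [+974.18078 -281.42554 +294.94661]
  H  [+433.61025 +878.90387 +243.41228]
  H  [+0.63991 -0.44655 +1.00000]
B = K⁻¹H; ‖b₁‖=1.651397, ‖b₂‖=1.651397; λ = 2/(‖b₁‖+‖b₂‖) = 0.605548, sign → tz>0 ⇒ λ=+0.605548
r₁ = λ·B[:,0] = (+0.88378,+0.26226,+0.38750); r₂ = λ·B[:,1] = (-0.16301,+0.94885,-0.27041)
r₃ = r₁×r₂ = (-0.43859,+0.17581,+0.88132); SVD([r₁ r₂ r₃]) → R = UVᵀ:
  R  [+0.88378 -0.16301 -0.43859]
  R  [+0.26226 +0.94885 +0.17581]
  R  [+0.38750 -0.27041 +0.88132]
t = (-0.01680, -0.00612, +0.60555) m
tr R = 2.713947; θ = arccos((tr R − 1)/2) = 0.541428 rad = 31.022°
axis k = ((R−Rᵀ)₃₂, (R−Rᵀ)₁₃, (R−Rᵀ)₂₁) / (2 sinθ) = (-0.432919, -0.801465, +0.412595)
rvec = θ·k = (-0.234395, -0.433936, +0.223391)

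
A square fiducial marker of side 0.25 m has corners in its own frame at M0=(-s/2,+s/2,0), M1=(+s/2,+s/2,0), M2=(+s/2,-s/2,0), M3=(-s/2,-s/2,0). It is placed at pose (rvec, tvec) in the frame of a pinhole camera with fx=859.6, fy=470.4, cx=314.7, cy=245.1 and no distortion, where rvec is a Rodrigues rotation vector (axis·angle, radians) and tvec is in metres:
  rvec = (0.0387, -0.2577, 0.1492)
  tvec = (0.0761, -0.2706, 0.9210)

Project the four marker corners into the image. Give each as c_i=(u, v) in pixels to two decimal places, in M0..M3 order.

Intrinsics K: fx=859.6, fy=470.4, cx=314.7, cy=245.1
Marker side s = 0.25 m; corners in marker frame (Z=0):
  M0 = (-0.1250, +0.1250, 0)
  M1 = (+0.1250, +0.1250, 0)
  M2 = (+0.1250, -0.1250, 0)
  M3 = (-0.1250, -0.1250, 0)
rvec = (0.0387, -0.2577, 0.1492), |rvec| = θ = 0.30028 rad = 17.205°
Rodrigues: sinθ=0.29579, 1−cosθ=0.04475; R = I + sinθ·[k]× + (1−cosθ)·[k]×²:
    [+0.95600 -0.15192 -0.25098]
    [+0.14202 +0.98821 -0.05720]
    [+0.25671 +0.01904 +0.96630]
t = (0.0761, -0.2706, 0.9210) m
M0: Pc = R·M0+t = (-0.06239, -0.16483, +0.89129); u = 859.6·(-0.06239)/0.89129 + 314.7 = 254.5291, v = 470.4·(-0.16483)/0.89129 + 245.1 = 158.1091
M1: Pc = R·M1+t = (+0.17661, -0.12932, +0.95547); u = 859.6·(+0.17661)/0.95547 + 314.7 = 473.5895, v = 470.4·(-0.12932)/0.95547 + 245.1 = 181.4320
M2: Pc = R·M2+t = (+0.21459, -0.37637, +0.95071); u = 859.6·(+0.21459)/0.95071 + 314.7 = 508.7247, v = 470.4·(-0.37637)/0.95071 + 245.1 = 58.8744
M3: Pc = R·M3+t = (-0.02441, -0.41188, +0.88653); u = 859.6·(-0.02441)/0.88653 + 314.7 = 291.0315, v = 470.4·(-0.41188)/0.88653 + 245.1 = 26.5542

c0=(254.53, 158.11) c1=(473.59, 181.43) c2=(508.72, 58.87) c3=(291.03, 26.55)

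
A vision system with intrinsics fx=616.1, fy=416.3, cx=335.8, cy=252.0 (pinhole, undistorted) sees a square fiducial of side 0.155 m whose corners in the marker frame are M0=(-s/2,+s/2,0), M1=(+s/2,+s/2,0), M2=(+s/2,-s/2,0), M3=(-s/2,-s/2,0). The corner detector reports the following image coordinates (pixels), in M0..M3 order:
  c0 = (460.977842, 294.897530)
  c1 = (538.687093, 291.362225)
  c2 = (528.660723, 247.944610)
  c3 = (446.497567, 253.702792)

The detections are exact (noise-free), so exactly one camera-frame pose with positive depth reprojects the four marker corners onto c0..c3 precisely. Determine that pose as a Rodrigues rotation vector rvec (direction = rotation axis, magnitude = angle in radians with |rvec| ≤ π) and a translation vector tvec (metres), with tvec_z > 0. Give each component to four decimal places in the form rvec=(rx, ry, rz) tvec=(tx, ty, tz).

rvec=(0.5705, 0.3268, -0.2102) tvec=(0.3110, 0.0606, 1.2190)

Intrinsics K: fx=616.1, fy=416.3, cx=335.8, cy=252.0
Marker side s = 0.155 m; corners in marker frame (Z=0):
  M0 = (-0.0775, +0.0775, 0)
  M1 = (+0.0775, +0.0775, 0)
  M2 = (+0.0775, -0.0775, 0)
  M3 = (-0.0775, -0.0775, 0)
Detected image corners:
  c0 = (460.977842, 294.897530) px
  c1 = (538.687093, 291.362225) px
  c2 = (528.660723, 247.944610) px
  c3 = (446.497567, 253.702792) px
Planar DLT: solve 8×8 A·h = b for H (H[2,2]=1):
  H  [+369.84959 +279.14619 +492.98557]
  H  [-109.86284 +382.82735 +272.69315]
  H  [-0.29454 +0.40462 +1.00000]
B = K⁻¹H; ‖b₁‖=0.820347, ‖b₂‖=0.820347; λ = 2/(‖b₁‖+‖b₂‖) = 1.218996, sign → tz>0 ⇒ λ=+1.218996
r₁ = λ·B[:,0] = (+0.92747,-0.10435,-0.35905); r₂ = λ·B[:,1] = (+0.28348,+0.82241,+0.49323)
r₃ = r₁×r₂ = (+0.24381,-0.55924,+0.79234); SVD([r₁ r₂ r₃]) → R = UVᵀ:
  R  [+0.92747 +0.28348 +0.24381]
  R  [-0.10435 +0.82241 -0.55924]
  R  [-0.35905 +0.49323 +0.79234]
t = (+0.31100, +0.06059, +1.21900) m
tr R = 2.542222; θ = arccos((tr R − 1)/2) = 0.690212 rad = 39.546°
axis k = ((R−Rᵀ)₃₂, (R−Rᵀ)₁₃, (R−Rᵀ)₂₁) / (2 sinθ) = (+0.826505, +0.473424, -0.304564)
rvec = θ·k = (+0.570464, +0.326763, -0.210213)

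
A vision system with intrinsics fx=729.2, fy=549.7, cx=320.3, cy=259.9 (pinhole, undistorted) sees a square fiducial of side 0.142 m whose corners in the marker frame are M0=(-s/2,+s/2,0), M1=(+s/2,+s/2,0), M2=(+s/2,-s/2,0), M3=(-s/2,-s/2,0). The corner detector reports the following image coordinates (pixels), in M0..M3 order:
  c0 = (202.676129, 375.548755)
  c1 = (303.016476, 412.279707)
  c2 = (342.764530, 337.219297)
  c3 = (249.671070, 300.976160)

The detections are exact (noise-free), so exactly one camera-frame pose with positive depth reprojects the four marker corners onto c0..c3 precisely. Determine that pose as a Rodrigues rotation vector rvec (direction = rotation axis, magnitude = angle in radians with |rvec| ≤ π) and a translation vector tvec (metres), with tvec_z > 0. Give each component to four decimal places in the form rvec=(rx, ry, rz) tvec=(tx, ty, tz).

rvec=(-0.3931, -0.2672, 0.4494) tvec=(-0.0574, 0.1638, 0.9415)

Intrinsics K: fx=729.2, fy=549.7, cx=320.3, cy=259.9
Marker side s = 0.142 m; corners in marker frame (Z=0):
  M0 = (-0.0710, +0.0710, 0)
  M1 = (+0.0710, +0.0710, 0)
  M2 = (+0.0710, -0.0710, 0)
  M3 = (-0.0710, -0.0710, 0)
Detected image corners:
  c0 = (202.676129, 375.548755) px
  c1 = (303.016476, 412.279707) px
  c2 = (342.764530, 337.219297) px
  c3 = (249.671070, 300.976160) px
Planar DLT: solve 8×8 A·h = b for H (H[2,2]=1):
  H  [+727.91589 -428.62328 +275.82035]
  H  [+318.74302 +366.51560 +355.53583]
  H  [+0.17348 -0.44987 +1.00000]
B = K⁻¹H; ‖b₁‖=1.062112, ‖b₂‖=1.062112; λ = 2/(‖b₁‖+‖b₂‖) = 0.941521, sign → tz>0 ⇒ λ=+0.941521
r₁ = λ·B[:,0] = (+0.86812,+0.46871,+0.16334); r₂ = λ·B[:,1] = (-0.36738,+0.82803,-0.42356)
r₃ = r₁×r₂ = (-0.33378,+0.30770,+0.89102); SVD([r₁ r₂ r₃]) → R = UVᵀ:
  R  [+0.86812 -0.36738 -0.33378]
  R  [+0.46871 +0.82803 +0.30770]
  R  [+0.16334 -0.42356 +0.89102]
t = (-0.05743, +0.16380, +0.94152) m
tr R = 2.587164; θ = arccos((tr R − 1)/2) = 0.654123 rad = 37.478°
axis k = ((R−Rᵀ)₃₂, (R−Rᵀ)₁₃, (R−Rᵀ)₂₁) / (2 sinθ) = (-0.600909, -0.408498, +0.687050)
rvec = θ·k = (-0.393069, -0.267208, +0.449415)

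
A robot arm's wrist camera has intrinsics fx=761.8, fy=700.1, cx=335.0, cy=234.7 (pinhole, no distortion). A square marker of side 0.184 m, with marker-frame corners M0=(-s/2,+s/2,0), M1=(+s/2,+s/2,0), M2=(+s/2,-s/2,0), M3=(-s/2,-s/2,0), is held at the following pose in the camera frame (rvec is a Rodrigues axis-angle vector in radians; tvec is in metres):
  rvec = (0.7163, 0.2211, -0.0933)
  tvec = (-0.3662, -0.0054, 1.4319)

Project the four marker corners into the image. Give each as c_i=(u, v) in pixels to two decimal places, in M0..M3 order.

c0=(112.87, 264.59) c1=(199.17, 264.66) c2=(170.72, 195.66) c3=(78.00, 197.71)

Intrinsics K: fx=761.8, fy=700.1, cx=335.0, cy=234.7
Marker side s = 0.184 m; corners in marker frame (Z=0):
  M0 = (-0.0920, +0.0920, 0)
  M1 = (+0.0920, +0.0920, 0)
  M2 = (+0.0920, -0.0920, 0)
  M3 = (-0.0920, -0.0920, 0)
rvec = (0.7163, 0.2211, -0.0933), |rvec| = θ = 0.75543 rad = 43.283°
Rodrigues: sinθ=0.68560, 1−cosθ=0.27202; R = I + sinθ·[k]× + (1−cosθ)·[k]×²:
    [+0.97255 +0.16017 +0.16881]
    [-0.00918 +0.75128 -0.65992]
    [-0.23252 +0.64026 +0.73213]
t = (-0.3662, -0.0054, 1.4319) m
M0: Pc = R·M0+t = (-0.44094, +0.06456, +1.51220); u = 761.8·(-0.44094)/1.51220 + 335.0 = 112.8677, v = 700.1·(+0.06456)/1.51220 + 234.7 = 264.5905
M1: Pc = R·M1+t = (-0.26199, +0.06287, +1.46941); u = 761.8·(-0.26199)/1.46941 + 335.0 = 199.1742, v = 700.1·(+0.06287)/1.46941 + 234.7 = 264.6556
M2: Pc = R·M2+t = (-0.29146, -0.07536, +1.35160); u = 761.8·(-0.29146)/1.35160 + 335.0 = 170.7249, v = 700.1·(-0.07536)/1.35160 + 234.7 = 195.6640
M3: Pc = R·M3+t = (-0.47041, -0.07367, +1.39439); u = 761.8·(-0.47041)/1.39439 + 335.0 = 77.9996, v = 700.1·(-0.07367)/1.39439 + 234.7 = 197.7101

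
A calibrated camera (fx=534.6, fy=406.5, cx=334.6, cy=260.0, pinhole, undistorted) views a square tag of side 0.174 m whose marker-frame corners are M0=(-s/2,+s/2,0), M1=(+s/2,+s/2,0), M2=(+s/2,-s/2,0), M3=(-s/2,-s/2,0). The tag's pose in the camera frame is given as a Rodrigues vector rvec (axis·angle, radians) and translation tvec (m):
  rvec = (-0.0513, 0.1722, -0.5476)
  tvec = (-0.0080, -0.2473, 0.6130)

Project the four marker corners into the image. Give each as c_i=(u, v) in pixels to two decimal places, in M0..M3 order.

Intrinsics K: fx=534.6, fy=406.5, cx=334.6, cy=260.0
Marker side s = 0.174 m; corners in marker frame (Z=0):
  M0 = (-0.0870, +0.0870, 0)
  M1 = (+0.0870, +0.0870, 0)
  M2 = (+0.0870, -0.0870, 0)
  M3 = (-0.0870, -0.0870, 0)
rvec = (-0.0513, 0.1722, -0.5476), |rvec| = θ = 0.57632 rad = 33.021°
Rodrigues: sinθ=0.54495, 1−cosθ=0.16153; R = I + sinθ·[k]× + (1−cosθ)·[k]×²:
    [+0.83975 +0.51349 +0.17649]
    [-0.52208 +0.85289 +0.00265]
    [-0.14916 -0.09436 +0.98430]
t = (-0.0080, -0.2473, 0.6130) m
M0: Pc = R·M0+t = (-0.03638, -0.12768, +0.61777); u = 534.6·(-0.03638)/0.61777 + 334.6 = 303.1136, v = 406.5·(-0.12768)/0.61777 + 260.0 = 175.9864
M1: Pc = R·M1+t = (+0.10973, -0.21852, +0.59181); u = 534.6·(+0.10973)/0.59181 + 334.6 = 433.7236, v = 406.5·(-0.21852)/0.59181 + 260.0 = 109.9050
M2: Pc = R·M2+t = (+0.02038, -0.36692, +0.60823); u = 534.6·(+0.02038)/0.60823 + 334.6 = 352.5170, v = 406.5·(-0.36692)/0.60823 + 260.0 = 14.7746
M3: Pc = R·M3+t = (-0.12573, -0.27608, +0.63419); u = 534.6·(-0.12573)/0.63419 + 334.6 = 228.6119, v = 406.5·(-0.27608)/0.63419 + 260.0 = 83.0384

c0=(303.11, 175.99) c1=(433.72, 109.91) c2=(352.52, 14.77) c3=(228.61, 83.04)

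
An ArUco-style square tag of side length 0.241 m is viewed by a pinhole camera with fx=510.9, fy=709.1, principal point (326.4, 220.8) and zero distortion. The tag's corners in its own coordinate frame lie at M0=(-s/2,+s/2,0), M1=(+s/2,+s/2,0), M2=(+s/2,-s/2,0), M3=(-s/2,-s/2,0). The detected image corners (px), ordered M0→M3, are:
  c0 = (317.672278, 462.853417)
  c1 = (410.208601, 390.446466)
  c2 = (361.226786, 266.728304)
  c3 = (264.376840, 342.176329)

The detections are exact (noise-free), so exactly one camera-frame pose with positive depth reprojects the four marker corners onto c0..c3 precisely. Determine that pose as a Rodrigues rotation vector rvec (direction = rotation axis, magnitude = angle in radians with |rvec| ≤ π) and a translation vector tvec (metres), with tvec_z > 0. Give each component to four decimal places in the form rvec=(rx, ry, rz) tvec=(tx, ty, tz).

Intrinsics K: fx=510.9, fy=709.1, cx=326.4, cy=220.8
Marker side s = 0.241 m; corners in marker frame (Z=0):
  M0 = (-0.1205, +0.1205, 0)
  M1 = (+0.1205, +0.1205, 0)
  M2 = (+0.1205, -0.1205, 0)
  M3 = (-0.1205, -0.1205, 0)
Detected image corners:
  c0 = (317.672278, 462.853417) px
  c1 = (410.208601, 390.446466) px
  c2 = (361.226786, 266.728304) px
  c3 = (264.376840, 342.176329) px
Planar DLT: solve 8×8 A·h = b for H (H[2,2]=1):
  H  [+395.54704 +274.61572 +338.98730]
  H  [-303.55715 +574.49656 +366.87230]
  H  [+0.00836 +0.18451 +1.00000]
B = K⁻¹H; ‖b₁‖=0.881325, ‖b₂‖=0.881325; λ = 2/(‖b₁‖+‖b₂‖) = 1.134655, sign → tz>0 ⇒ λ=+1.134655
r₁ = λ·B[:,0] = (+0.87241,-0.48869,+0.00948); r₂ = λ·B[:,1] = (+0.47614,+0.85408,+0.20935)
r₃ = r₁×r₂ = (-0.11041,-0.17812,+0.97779); SVD([r₁ r₂ r₃]) → R = UVᵀ:
  R  [+0.87241 +0.47614 -0.11041]
  R  [-0.48869 +0.85408 -0.17812]
  R  [+0.00948 +0.20935 +0.97779]
t = (+0.02796, +0.23374, +1.13465) m
tr R = 2.704287; θ = arccos((tr R − 1)/2) = 0.550728 rad = 31.554°
axis k = ((R−Rᵀ)₃₂, (R−Rᵀ)₁₃, (R−Rᵀ)₂₁) / (2 sinθ) = (+0.370214, -0.114551, -0.921856)
rvec = θ·k = (+0.203888, -0.063087, -0.507693)

rvec=(0.2039, -0.0631, -0.5077) tvec=(0.0280, 0.2337, 1.1347)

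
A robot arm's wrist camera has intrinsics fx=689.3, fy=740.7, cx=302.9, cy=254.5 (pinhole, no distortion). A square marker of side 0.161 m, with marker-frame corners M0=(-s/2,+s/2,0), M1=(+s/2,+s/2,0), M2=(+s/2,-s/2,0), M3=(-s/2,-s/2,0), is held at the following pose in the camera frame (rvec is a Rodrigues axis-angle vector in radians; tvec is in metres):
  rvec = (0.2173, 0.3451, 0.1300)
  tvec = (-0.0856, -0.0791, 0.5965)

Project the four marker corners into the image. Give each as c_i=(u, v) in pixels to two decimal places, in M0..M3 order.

Intrinsics K: fx=689.3, fy=740.7, cx=302.9, cy=254.5
Marker side s = 0.161 m; corners in marker frame (Z=0):
  M0 = (-0.0805, +0.0805, 0)
  M1 = (+0.0805, +0.0805, 0)
  M2 = (+0.0805, -0.0805, 0)
  M3 = (-0.0805, -0.0805, 0)
rvec = (0.2173, 0.3451, 0.1300), |rvec| = θ = 0.42803 rad = 24.525°
Rodrigues: sinθ=0.41508, 1−cosθ=0.09022; R = I + sinθ·[k]× + (1−cosθ)·[k]×²:
    [+0.93303 -0.08914 +0.34857]
    [+0.16299 +0.96843 -0.18863]
    [-0.32075 +0.23282 +0.91811]
t = (-0.0856, -0.0791, 0.5965) m
M0: Pc = R·M0+t = (-0.16789, -0.01426, +0.64106); u = 689.3·(-0.16789)/0.64106 + 302.9 = 122.3820, v = 740.7·(-0.01426)/0.64106 + 254.5 = 238.0207
M1: Pc = R·M1+t = (-0.01767, +0.01198, +0.58942); u = 689.3·(-0.01767)/0.58942 + 302.9 = 282.2399, v = 740.7·(+0.01198)/0.58942 + 254.5 = 269.5538
M2: Pc = R·M2+t = (-0.00331, -0.14394, +0.55194); u = 689.3·(-0.00331)/0.55194 + 302.9 = 298.7601, v = 740.7·(-0.14394)/0.55194 + 254.5 = 61.3362
M3: Pc = R·M3+t = (-0.15353, -0.17018, +0.60358); u = 689.3·(-0.15353)/0.60358 + 302.9 = 127.5614, v = 740.7·(-0.17018)/0.60358 + 254.5 = 45.6593

c0=(122.38, 238.02) c1=(282.24, 269.55) c2=(298.76, 61.34) c3=(127.56, 45.66)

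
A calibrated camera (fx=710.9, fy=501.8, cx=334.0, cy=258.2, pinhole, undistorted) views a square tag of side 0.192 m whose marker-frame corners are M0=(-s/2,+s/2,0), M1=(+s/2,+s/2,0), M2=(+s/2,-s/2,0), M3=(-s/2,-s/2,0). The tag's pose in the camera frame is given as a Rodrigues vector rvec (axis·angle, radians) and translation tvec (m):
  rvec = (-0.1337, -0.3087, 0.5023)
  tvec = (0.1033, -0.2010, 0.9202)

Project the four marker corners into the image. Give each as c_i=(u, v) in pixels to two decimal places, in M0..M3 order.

Intrinsics K: fx=710.9, fy=501.8, cx=334.0, cy=258.2
Marker side s = 0.192 m; corners in marker frame (Z=0):
  M0 = (-0.0960, +0.0960, 0)
  M1 = (+0.0960, +0.0960, 0)
  M2 = (+0.0960, -0.0960, 0)
  M3 = (-0.0960, -0.0960, 0)
rvec = (-0.1337, -0.3087, 0.5023), |rvec| = θ = 0.60455 rad = 34.638°
Rodrigues: sinθ=0.56839, 1−cosθ=0.17724; R = I + sinθ·[k]× + (1−cosθ)·[k]×²:
    [+0.83143 -0.45224 -0.32281]
    [+0.49227 +0.86897 +0.05051]
    [+0.25767 -0.20090 +0.94512]
t = (0.1033, -0.2010, 0.9202) m
M0: Pc = R·M0+t = (-0.01993, -0.16484, +0.87618); u = 710.9·(-0.01993)/0.87618 + 334.0 = 317.8275, v = 501.8·(-0.16484)/0.87618 + 258.2 = 163.7955
M1: Pc = R·M1+t = (+0.13970, -0.07032, +0.92565); u = 710.9·(+0.13970)/0.92565 + 334.0 = 441.2912, v = 501.8·(-0.07032)/0.92565 + 258.2 = 220.0790
M2: Pc = R·M2+t = (+0.22653, -0.23716, +0.96422); u = 710.9·(+0.22653)/0.96422 + 334.0 = 501.0173, v = 501.8·(-0.23716)/0.96422 + 258.2 = 134.7757
M3: Pc = R·M3+t = (+0.06690, -0.33168, +0.91475); u = 710.9·(+0.06690)/0.91475 + 334.0 = 385.9900, v = 501.8·(-0.33168)/0.91475 + 258.2 = 76.2521

c0=(317.83, 163.80) c1=(441.29, 220.08) c2=(501.02, 134.78) c3=(385.99, 76.25)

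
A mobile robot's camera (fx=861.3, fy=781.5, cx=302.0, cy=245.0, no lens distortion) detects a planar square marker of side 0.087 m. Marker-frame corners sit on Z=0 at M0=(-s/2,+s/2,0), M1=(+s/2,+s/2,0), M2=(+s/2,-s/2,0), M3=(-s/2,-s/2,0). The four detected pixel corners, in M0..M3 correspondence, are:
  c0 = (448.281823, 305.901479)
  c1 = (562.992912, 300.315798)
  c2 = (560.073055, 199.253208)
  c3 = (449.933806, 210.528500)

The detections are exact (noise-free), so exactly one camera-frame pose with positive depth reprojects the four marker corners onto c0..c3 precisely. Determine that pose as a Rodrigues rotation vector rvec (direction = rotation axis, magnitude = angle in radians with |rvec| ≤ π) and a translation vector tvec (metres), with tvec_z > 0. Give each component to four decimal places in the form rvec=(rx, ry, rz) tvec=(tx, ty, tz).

rvec=(-0.3219, 0.4961, -0.0109) tvec=(0.1546, 0.0069, 0.6604)

Intrinsics K: fx=861.3, fy=781.5, cx=302.0, cy=245.0
Marker side s = 0.087 m; corners in marker frame (Z=0):
  M0 = (-0.0435, +0.0435, 0)
  M1 = (+0.0435, +0.0435, 0)
  M2 = (+0.0435, -0.0435, 0)
  M3 = (-0.0435, -0.0435, 0)
Detected image corners:
  c0 = (448.281823, 305.901479) px
  c1 = (562.992912, 300.315798) px
  c2 = (560.073055, 199.253208) px
  c3 = (449.933806, 210.528500) px
Planar DLT: solve 8×8 A·h = b for H (H[2,2]=1):
  H  [+935.14720 -227.70665 +503.58858]
  H  [-276.78978 +1010.22218 +253.13911]
  H  [-0.70562 -0.46344 +1.00000]
B = K⁻¹H; ‖b₁‖=1.514228, ‖b₂‖=1.514228; λ = 2/(‖b₁‖+‖b₂‖) = 0.660403, sign → tz>0 ⇒ λ=+0.660403
r₁ = λ·B[:,0] = (+0.88042,-0.08781,-0.46600); r₂ = λ·B[:,1] = (-0.06728,+0.94963,-0.30606)
r₃ = r₁×r₂ = (+0.46940,+0.30081,+0.83017); SVD([r₁ r₂ r₃]) → R = UVᵀ:
  R  [+0.88042 -0.06728 +0.46940]
  R  [-0.08781 +0.94963 +0.30081]
  R  [-0.46600 -0.30606 +0.83017]
t = (+0.15457, +0.00688, +0.66040) m
tr R = 2.660217; θ = arccos((tr R − 1)/2) = 0.591494 rad = 33.890°
axis k = ((R−Rᵀ)₃₂, (R−Rᵀ)₁₃, (R−Rᵀ)₂₁) / (2 sinθ) = (-0.544179, +0.838767, -0.018409)
rvec = θ·k = (-0.321879, +0.496126, -0.010889)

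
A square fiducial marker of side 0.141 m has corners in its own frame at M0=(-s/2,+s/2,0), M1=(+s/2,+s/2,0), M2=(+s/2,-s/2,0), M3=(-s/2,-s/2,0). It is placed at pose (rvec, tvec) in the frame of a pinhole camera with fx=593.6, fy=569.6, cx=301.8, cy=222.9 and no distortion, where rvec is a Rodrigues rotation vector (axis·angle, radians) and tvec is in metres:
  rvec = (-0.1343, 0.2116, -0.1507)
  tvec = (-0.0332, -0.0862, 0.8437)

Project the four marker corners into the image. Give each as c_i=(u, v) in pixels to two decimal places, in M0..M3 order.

Intrinsics K: fx=593.6, fy=569.6, cx=301.8, cy=222.9
Marker side s = 0.141 m; corners in marker frame (Z=0):
  M0 = (-0.0705, +0.0705, 0)
  M1 = (+0.0705, +0.0705, 0)
  M2 = (+0.0705, -0.0705, 0)
  M3 = (-0.0705, -0.0705, 0)
rvec = (-0.1343, 0.2116, -0.1507), |rvec| = θ = 0.29244 rad = 16.756°
Rodrigues: sinθ=0.28829, 1−cosθ=0.04246; R = I + sinθ·[k]× + (1−cosθ)·[k]×²:
    [+0.96650 +0.13445 +0.21864]
    [-0.16267 +0.97977 +0.11656]
    [-0.19855 -0.14822 +0.96882]
t = (-0.0332, -0.0862, 0.8437) m
M0: Pc = R·M0+t = (-0.09186, -0.00566, +0.84725); u = 593.6·(-0.09186)/0.84725 + 301.8 = 237.4415, v = 569.6·(-0.00566)/0.84725 + 222.9 = 219.0962
M1: Pc = R·M1+t = (+0.04442, -0.02859, +0.81925); u = 593.6·(+0.04442)/0.81925 + 301.8 = 333.9829, v = 569.6·(-0.02859)/0.81925 + 222.9 = 203.0193
M2: Pc = R·M2+t = (+0.02546, -0.16674, +0.84015); u = 593.6·(+0.02546)/0.84015 + 301.8 = 319.7878, v = 569.6·(-0.16674)/0.84015 + 222.9 = 109.8535
M3: Pc = R·M3+t = (-0.11082, -0.14381, +0.86815); u = 593.6·(-0.11082)/0.86815 + 301.8 = 226.0283, v = 569.6·(-0.14381)/0.86815 + 222.9 = 128.5477

c0=(237.44, 219.10) c1=(333.98, 203.02) c2=(319.79, 109.85) c3=(226.03, 128.55)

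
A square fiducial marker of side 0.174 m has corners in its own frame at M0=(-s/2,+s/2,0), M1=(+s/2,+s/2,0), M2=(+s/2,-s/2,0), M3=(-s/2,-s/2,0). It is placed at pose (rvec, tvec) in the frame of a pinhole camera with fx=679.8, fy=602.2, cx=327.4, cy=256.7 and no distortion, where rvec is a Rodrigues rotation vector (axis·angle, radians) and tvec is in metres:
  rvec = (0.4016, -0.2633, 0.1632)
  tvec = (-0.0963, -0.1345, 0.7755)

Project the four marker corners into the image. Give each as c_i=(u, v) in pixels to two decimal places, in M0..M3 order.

Intrinsics K: fx=679.8, fy=602.2, cx=327.4, cy=256.7
Marker side s = 0.174 m; corners in marker frame (Z=0):
  M0 = (-0.0870, +0.0870, 0)
  M1 = (+0.0870, +0.0870, 0)
  M2 = (+0.0870, -0.0870, 0)
  M3 = (-0.0870, -0.0870, 0)
rvec = (0.4016, -0.2633, 0.1632), |rvec| = θ = 0.50719 rad = 29.060°
Rodrigues: sinθ=0.48572, 1−cosθ=0.12589; R = I + sinθ·[k]× + (1−cosθ)·[k]×²:
    [+0.95304 -0.20804 -0.22008]
    [+0.10455 +0.90804 -0.40563]
    [+0.28423 +0.36357 +0.88715]
t = (-0.0963, -0.1345, 0.7755) m
M0: Pc = R·M0+t = (-0.19731, -0.06460, +0.78240); u = 679.8·(-0.19731)/0.78240 + 327.4 = 155.9615, v = 602.2·(-0.06460)/0.78240 + 256.7 = 206.9817
M1: Pc = R·M1+t = (-0.03149, -0.04641, +0.83186); u = 679.8·(-0.03149)/0.83186 + 327.4 = 301.6703, v = 602.2·(-0.04641)/0.83186 + 256.7 = 223.1063
M2: Pc = R·M2+t = (+0.00471, -0.20440, +0.76860); u = 679.8·(+0.00471)/0.76860 + 327.4 = 331.5692, v = 602.2·(-0.20440)/0.76860 + 256.7 = 96.5484
M3: Pc = R·M3+t = (-0.16111, -0.22259, +0.71914); u = 679.8·(-0.16111)/0.71914 + 327.4 = 175.0989, v = 602.2·(-0.22259)/0.71914 + 256.7 = 70.3018

c0=(155.96, 206.98) c1=(301.67, 223.11) c2=(331.57, 96.55) c3=(175.10, 70.30)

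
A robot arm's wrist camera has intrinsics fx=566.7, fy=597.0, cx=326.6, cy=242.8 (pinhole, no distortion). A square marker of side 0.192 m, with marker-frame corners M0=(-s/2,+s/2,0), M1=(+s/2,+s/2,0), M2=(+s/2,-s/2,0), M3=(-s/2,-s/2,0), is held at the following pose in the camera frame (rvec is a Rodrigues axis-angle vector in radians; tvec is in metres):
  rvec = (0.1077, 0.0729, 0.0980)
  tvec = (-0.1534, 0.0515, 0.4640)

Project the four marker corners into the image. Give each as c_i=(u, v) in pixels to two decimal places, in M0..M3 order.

c0=(23.08, 412.48) c1=(245.37, 442.02) c2=(264.31, 197.73) c3=(31.19, 173.69)

Intrinsics K: fx=566.7, fy=597.0, cx=326.6, cy=242.8
Marker side s = 0.192 m; corners in marker frame (Z=0):
  M0 = (-0.0960, +0.0960, 0)
  M1 = (+0.0960, +0.0960, 0)
  M2 = (+0.0960, -0.0960, 0)
  M3 = (-0.0960, -0.0960, 0)
rvec = (0.1077, 0.0729, 0.0980), |rvec| = θ = 0.16284 rad = 9.330°
Rodrigues: sinθ=0.16212, 1−cosθ=0.01323; R = I + sinθ·[k]× + (1−cosθ)·[k]×²:
    [+0.99256 -0.09365 +0.07784]
    [+0.10148 +0.98942 -0.10366]
    [-0.06731 +0.11079 +0.99156]
t = (-0.1534, 0.0515, 0.4640) m
M0: Pc = R·M0+t = (-0.25768, +0.13674, +0.48110); u = 566.7·(-0.25768)/0.48110 + 326.6 = 23.0755, v = 597.0·(+0.13674)/0.48110 + 242.8 = 412.4848
M1: Pc = R·M1+t = (-0.06710, +0.15623, +0.46817); u = 566.7·(-0.06710)/0.46817 + 326.6 = 245.3729, v = 597.0·(+0.15623)/0.46817 + 242.8 = 442.0156
M2: Pc = R·M2+t = (-0.04912, -0.03374, +0.44690); u = 566.7·(-0.04912)/0.44690 + 326.6 = 264.3076, v = 597.0·(-0.03374)/0.44690 + 242.8 = 197.7253
M3: Pc = R·M3+t = (-0.23970, -0.05323, +0.45983); u = 566.7·(-0.23970)/0.45983 + 326.6 = 31.1946, v = 597.0·(-0.05323)/0.45983 + 242.8 = 173.6945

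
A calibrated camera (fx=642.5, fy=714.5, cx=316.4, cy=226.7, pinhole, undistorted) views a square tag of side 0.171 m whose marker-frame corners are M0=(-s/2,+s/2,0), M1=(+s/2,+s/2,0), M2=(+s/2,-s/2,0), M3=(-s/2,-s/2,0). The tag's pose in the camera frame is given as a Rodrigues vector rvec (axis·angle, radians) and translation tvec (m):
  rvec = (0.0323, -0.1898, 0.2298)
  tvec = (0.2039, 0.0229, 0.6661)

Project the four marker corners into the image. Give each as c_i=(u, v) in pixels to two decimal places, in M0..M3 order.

c0=(417.67, 322.26) c1=(566.54, 357.63) c2=(604.16, 183.49) c3=(456.78, 139.27)

Intrinsics K: fx=642.5, fy=714.5, cx=316.4, cy=226.7
Marker side s = 0.171 m; corners in marker frame (Z=0):
  M0 = (-0.0855, +0.0855, 0)
  M1 = (+0.0855, +0.0855, 0)
  M2 = (+0.0855, -0.0855, 0)
  M3 = (-0.0855, -0.0855, 0)
rvec = (0.0323, -0.1898, 0.2298), |rvec| = θ = 0.29979 rad = 17.177°
Rodrigues: sinθ=0.29532, 1−cosθ=0.04460; R = I + sinθ·[k]× + (1−cosθ)·[k]×²:
    [+0.95592 -0.22942 -0.18329]
    [+0.22333 +0.97328 -0.05346]
    [+0.19065 +0.01017 +0.98160]
t = (0.2039, 0.0229, 0.6661) m
M0: Pc = R·M0+t = (+0.10255, +0.08702, +0.65067); u = 642.5·(+0.10255)/0.65067 + 316.4 = 417.6666, v = 714.5·(+0.08702)/0.65067 + 226.7 = 322.2570
M1: Pc = R·M1+t = (+0.26602, +0.12521, +0.68327); u = 642.5·(+0.26602)/0.68327 + 316.4 = 566.5426, v = 714.5·(+0.12521)/0.68327 + 226.7 = 357.6326
M2: Pc = R·M2+t = (+0.30525, -0.04122, +0.68153); u = 642.5·(+0.30525)/0.68153 + 316.4 = 604.1645, v = 714.5·(-0.04122)/0.68153 + 226.7 = 183.4857
M3: Pc = R·M3+t = (+0.14178, -0.07941, +0.64893); u = 642.5·(+0.14178)/0.64893 + 316.4 = 456.7795, v = 714.5·(-0.07941)/0.64893 + 226.7 = 139.2663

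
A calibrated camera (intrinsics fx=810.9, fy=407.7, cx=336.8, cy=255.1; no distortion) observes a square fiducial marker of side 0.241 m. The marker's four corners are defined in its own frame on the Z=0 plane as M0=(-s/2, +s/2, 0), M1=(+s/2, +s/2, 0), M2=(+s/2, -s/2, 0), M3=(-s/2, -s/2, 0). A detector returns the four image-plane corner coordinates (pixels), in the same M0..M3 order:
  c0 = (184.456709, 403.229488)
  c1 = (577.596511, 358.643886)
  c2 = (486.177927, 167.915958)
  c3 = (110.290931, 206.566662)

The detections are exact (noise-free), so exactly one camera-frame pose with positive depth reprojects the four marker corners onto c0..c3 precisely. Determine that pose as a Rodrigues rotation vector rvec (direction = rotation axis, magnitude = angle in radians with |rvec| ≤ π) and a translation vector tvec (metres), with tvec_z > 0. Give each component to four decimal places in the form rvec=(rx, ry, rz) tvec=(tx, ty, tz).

rvec=(-0.1056, -0.0306, -0.2108) tvec=(0.0023, 0.0322, 0.4970)

Intrinsics K: fx=810.9, fy=407.7, cx=336.8, cy=255.1
Marker side s = 0.241 m; corners in marker frame (Z=0):
  M0 = (-0.1205, +0.1205, 0)
  M1 = (+0.1205, +0.1205, 0)
  M2 = (+0.1205, -0.1205, 0)
  M3 = (-0.1205, -0.1205, 0)
Detected image corners:
  c0 = (184.456709, 403.229488) px
  c1 = (577.596511, 358.643886) px
  c2 = (486.177927, 167.915958) px
  c3 = (110.290931, 206.566662) px
Planar DLT: solve 8×8 A·h = b for H (H[2,2]=1):
  H  [+1622.89612 +274.57281 +340.54176]
  H  [-148.72700 +745.60591 +281.49816]
  H  [+0.08328 -0.20411 +1.00000]
B = K⁻¹H; ‖b₁‖=2.012187, ‖b₂‖=2.012187; λ = 2/(‖b₁‖+‖b₂‖) = 0.496972, sign → tz>0 ⇒ λ=+0.496972
r₁ = λ·B[:,0] = (+0.97742,-0.20719,+0.04139); r₂ = λ·B[:,1] = (+0.21041,+0.97234,-0.10144)
r₃ = r₁×r₂ = (-0.01923,+0.10786,+0.99398); SVD([r₁ r₂ r₃]) → R = UVᵀ:
  R  [+0.97742 +0.21041 -0.01923]
  R  [-0.20719 +0.97234 +0.10786]
  R  [+0.04139 -0.10144 +0.99398]
t = (+0.00229, +0.03218, +0.49697) m
tr R = 2.943742; θ = arccos((tr R − 1)/2) = 0.237746 rad = 13.622°
axis k = ((R−Rᵀ)₃₂, (R−Rᵀ)₁₃, (R−Rᵀ)₂₁) / (2 sinθ) = (-0.444336, -0.128689, -0.886569)
rvec = θ·k = (-0.105639, -0.030595, -0.210779)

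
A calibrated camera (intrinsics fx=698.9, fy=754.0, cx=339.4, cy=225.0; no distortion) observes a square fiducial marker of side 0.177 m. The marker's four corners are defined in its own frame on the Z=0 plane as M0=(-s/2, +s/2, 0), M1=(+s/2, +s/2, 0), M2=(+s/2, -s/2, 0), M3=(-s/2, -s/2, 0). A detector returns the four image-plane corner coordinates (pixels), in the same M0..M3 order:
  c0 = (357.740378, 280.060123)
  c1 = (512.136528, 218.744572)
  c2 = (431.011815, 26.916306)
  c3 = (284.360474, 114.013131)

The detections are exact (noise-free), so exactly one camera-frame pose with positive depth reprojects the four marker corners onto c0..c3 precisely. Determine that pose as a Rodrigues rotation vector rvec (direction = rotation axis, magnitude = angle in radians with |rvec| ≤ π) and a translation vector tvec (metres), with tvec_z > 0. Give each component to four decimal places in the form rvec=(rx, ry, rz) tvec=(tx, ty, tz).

rvec=(0.1909, 0.5275, -0.4130) tvec=(0.0507, -0.0556, 0.6796)

Intrinsics K: fx=698.9, fy=754.0, cx=339.4, cy=225.0
Marker side s = 0.177 m; corners in marker frame (Z=0):
  M0 = (-0.0885, +0.0885, 0)
  M1 = (+0.0885, +0.0885, 0)
  M2 = (+0.0885, -0.0885, 0)
  M3 = (-0.0885, -0.0885, 0)
Detected image corners:
  c0 = (357.740378, 280.060123) px
  c1 = (512.136528, 218.744572) px
  c2 = (431.011815, 26.916306) px
  c3 = (284.360474, 114.013131) px
Planar DLT: solve 8×8 A·h = b for H (H[2,2]=1):
  H  [+545.23789 +476.48612 +391.53803]
  H  [-541.80675 +1022.73790 +163.29338]
  H  [-0.77056 +0.10478 +1.00000]
B = K⁻¹H; ‖b₁‖=1.471399, ‖b₂‖=1.471399; λ = 2/(‖b₁‖+‖b₂‖) = 0.679625, sign → tz>0 ⇒ λ=+0.679625
r₁ = λ·B[:,0] = (+0.78452,-0.33209,-0.52369); r₂ = λ·B[:,1] = (+0.42876,+0.90061,+0.07121)
r₃ = r₁×r₂ = (+0.44799,-0.28040,+0.84893); SVD([r₁ r₂ r₃]) → R = UVᵀ:
  R  [+0.78452 +0.42876 +0.44799]
  R  [-0.33209 +0.90061 -0.28040]
  R  [-0.52369 +0.07121 +0.84893]
t = (+0.05070, -0.05562, +0.67963) m
tr R = 2.534048; θ = arccos((tr R − 1)/2) = 0.696606 rad = 39.913°
axis k = ((R−Rᵀ)₃₂, (R−Rᵀ)₁₃, (R−Rᵀ)₂₁) / (2 sinθ) = (+0.274005, +0.757212, -0.592918)
rvec = θ·k = (+0.190874, +0.527478, -0.413030)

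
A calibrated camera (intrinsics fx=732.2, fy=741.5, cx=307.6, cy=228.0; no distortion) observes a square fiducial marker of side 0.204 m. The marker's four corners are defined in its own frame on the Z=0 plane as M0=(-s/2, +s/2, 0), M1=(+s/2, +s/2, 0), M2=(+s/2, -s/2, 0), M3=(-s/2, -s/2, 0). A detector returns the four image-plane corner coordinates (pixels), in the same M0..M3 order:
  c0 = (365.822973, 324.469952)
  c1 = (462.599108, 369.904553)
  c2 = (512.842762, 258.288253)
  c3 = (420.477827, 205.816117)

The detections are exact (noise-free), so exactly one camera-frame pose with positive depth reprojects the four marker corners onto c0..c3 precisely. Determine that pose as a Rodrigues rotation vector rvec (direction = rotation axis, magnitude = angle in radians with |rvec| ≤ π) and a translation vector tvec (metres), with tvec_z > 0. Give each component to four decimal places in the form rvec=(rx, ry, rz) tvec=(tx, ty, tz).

Intrinsics K: fx=732.2, fy=741.5, cx=307.6, cy=228.0
Marker side s = 0.204 m; corners in marker frame (Z=0):
  M0 = (-0.1020, +0.1020, 0)
  M1 = (+0.1020, +0.1020, 0)
  M2 = (+0.1020, -0.1020, 0)
  M3 = (-0.1020, -0.1020, 0)
Detected image corners:
  c0 = (365.822973, 324.469952) px
  c1 = (462.599108, 369.904553) px
  c2 = (512.842762, 258.288253) px
  c3 = (420.477827, 205.816117) px
Planar DLT: solve 8×8 A·h = b for H (H[2,2]=1):
  H  [+604.95922 -279.01566 +442.11970]
  H  [+333.05992 +549.18129 +290.12460]
  H  [+0.32112 -0.05055 +1.00000]
B = K⁻¹H; ‖b₁‖=0.838951, ‖b₂‖=0.838951; λ = 2/(‖b₁‖+‖b₂‖) = 1.191964, sign → tz>0 ⇒ λ=+1.191964
r₁ = λ·B[:,0] = (+0.82402,+0.41770,+0.38277); r₂ = λ·B[:,1] = (-0.42890,+0.90134,-0.06026)
r₃ = r₁×r₂ = (-0.37017,-0.11451,+0.92188); SVD([r₁ r₂ r₃]) → R = UVᵀ:
  R  [+0.82402 -0.42890 -0.37017]
  R  [+0.41770 +0.90134 -0.11451]
  R  [+0.38277 -0.06026 +0.92188]
t = (+0.21899, +0.09987, +1.19196) m
tr R = 2.647242; θ = arccos((tr R − 1)/2) = 0.603030 rad = 34.551°
axis k = ((R−Rᵀ)₃₂, (R−Rᵀ)₁₃, (R−Rᵀ)₂₁) / (2 sinθ) = (+0.047834, -0.663803, +0.746376)
rvec = θ·k = (+0.028845, -0.400293, +0.450088)

rvec=(0.0288, -0.4003, 0.4501) tvec=(0.2190, 0.0999, 1.1920)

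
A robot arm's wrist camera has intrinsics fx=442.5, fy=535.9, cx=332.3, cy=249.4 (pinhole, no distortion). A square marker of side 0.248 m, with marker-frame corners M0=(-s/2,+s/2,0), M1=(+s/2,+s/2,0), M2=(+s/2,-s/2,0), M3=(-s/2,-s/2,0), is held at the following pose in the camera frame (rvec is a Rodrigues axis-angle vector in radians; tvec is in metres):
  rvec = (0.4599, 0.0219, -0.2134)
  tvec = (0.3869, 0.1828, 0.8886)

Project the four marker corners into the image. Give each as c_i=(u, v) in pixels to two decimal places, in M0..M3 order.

c0=(467.93, 427.34) c1=(585.22, 402.23) c2=(590.69, 281.64) c3=(458.17, 312.43)

Intrinsics K: fx=442.5, fy=535.9, cx=332.3, cy=249.4
Marker side s = 0.248 m; corners in marker frame (Z=0):
  M0 = (-0.1240, +0.1240, 0)
  M1 = (+0.1240, +0.1240, 0)
  M2 = (+0.1240, -0.1240, 0)
  M3 = (-0.1240, -0.1240, 0)
rvec = (0.4599, 0.0219, -0.2134), |rvec| = θ = 0.50747 rad = 29.076°
Rodrigues: sinθ=0.48597, 1−cosθ=0.12602; R = I + sinθ·[k]× + (1−cosθ)·[k]×²:
    [+0.97748 +0.20929 -0.02706]
    [-0.19943 +0.87421 -0.44270]
    [-0.06900 +0.43813 +0.89626]
t = (0.3869, 0.1828, 0.8886) m
M0: Pc = R·M0+t = (+0.29164, +0.31593, +0.95148); u = 442.5·(+0.29164)/0.95148 + 332.3 = 467.9329, v = 535.9·(+0.31593)/0.95148 + 249.4 = 427.3407
M1: Pc = R·M1+t = (+0.53406, +0.26647, +0.93437); u = 442.5·(+0.53406)/0.93437 + 332.3 = 585.2198, v = 535.9·(+0.26647)/0.93437 + 249.4 = 402.2330
M2: Pc = R·M2+t = (+0.48216, +0.04967, +0.82572); u = 442.5·(+0.48216)/0.82572 + 332.3 = 590.6865, v = 535.9·(+0.04967)/0.82572 + 249.4 = 281.6356
M3: Pc = R·M3+t = (+0.23974, +0.09913, +0.84283); u = 442.5·(+0.23974)/0.84283 + 332.3 = 458.1683, v = 535.9·(+0.09913)/0.84283 + 249.4 = 312.4285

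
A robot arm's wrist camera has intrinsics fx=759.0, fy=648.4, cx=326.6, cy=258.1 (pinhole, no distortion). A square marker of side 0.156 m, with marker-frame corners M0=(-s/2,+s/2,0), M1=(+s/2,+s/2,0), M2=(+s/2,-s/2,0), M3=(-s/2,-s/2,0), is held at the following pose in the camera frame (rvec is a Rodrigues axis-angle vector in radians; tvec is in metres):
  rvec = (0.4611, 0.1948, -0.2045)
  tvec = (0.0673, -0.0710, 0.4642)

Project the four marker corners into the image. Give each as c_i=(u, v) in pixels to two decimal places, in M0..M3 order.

Intrinsics K: fx=759.0, fy=648.4, cx=326.6, cy=258.1
Marker side s = 0.156 m; corners in marker frame (Z=0):
  M0 = (-0.0780, +0.0780, 0)
  M1 = (+0.0780, +0.0780, 0)
  M2 = (+0.0780, -0.0780, 0)
  M3 = (-0.0780, -0.0780, 0)
rvec = (0.4611, 0.1948, -0.2045), |rvec| = θ = 0.54072 rad = 30.981°
Rodrigues: sinθ=0.51476, 1−cosθ=0.14266; R = I + sinθ·[k]× + (1−cosθ)·[k]×²:
    [+0.96108 +0.23851 +0.13944]
    [-0.15085 +0.87585 -0.45839]
    [-0.23146 +0.41952 +0.87774]
t = (0.0673, -0.0710, 0.4642) m
M0: Pc = R·M0+t = (+0.01094, +0.00908, +0.51498); u = 759.0·(+0.01094)/0.51498 + 326.6 = 342.7231, v = 648.4·(+0.00908)/0.51498 + 258.1 = 269.5363
M1: Pc = R·M1+t = (+0.16087, -0.01445, +0.47887); u = 759.0·(+0.16087)/0.47887 + 326.6 = 581.5728, v = 648.4·(-0.01445)/0.47887 + 258.1 = 238.5345
M2: Pc = R·M2+t = (+0.12366, -0.15108, +0.41342); u = 759.0·(+0.12366)/0.41342 + 326.6 = 553.6270, v = 648.4·(-0.15108)/0.41342 + 258.1 = 21.1467
M3: Pc = R·M3+t = (-0.02627, -0.12755, +0.44953); u = 759.0·(-0.02627)/0.44953 + 326.6 = 282.2490, v = 648.4·(-0.12755)/0.44953 + 258.1 = 74.1228

c0=(342.72, 269.54) c1=(581.57, 238.53) c2=(553.63, 21.15) c3=(282.25, 74.12)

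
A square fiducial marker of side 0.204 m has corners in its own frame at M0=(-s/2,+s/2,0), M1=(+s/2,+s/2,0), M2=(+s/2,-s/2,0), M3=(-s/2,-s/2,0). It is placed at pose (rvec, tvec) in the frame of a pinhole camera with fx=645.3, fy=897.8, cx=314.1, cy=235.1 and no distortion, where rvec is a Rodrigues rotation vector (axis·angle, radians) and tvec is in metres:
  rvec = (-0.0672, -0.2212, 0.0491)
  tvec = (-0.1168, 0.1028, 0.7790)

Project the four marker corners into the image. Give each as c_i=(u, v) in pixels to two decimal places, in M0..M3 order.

Intrinsics K: fx=645.3, fy=897.8, cx=314.1, cy=235.1
Marker side s = 0.204 m; corners in marker frame (Z=0):
  M0 = (-0.1020, +0.1020, 0)
  M1 = (+0.1020, +0.1020, 0)
  M2 = (+0.1020, -0.1020, 0)
  M3 = (-0.1020, -0.1020, 0)
rvec = (-0.0672, -0.2212, 0.0491), |rvec| = θ = 0.23634 rad = 13.541°
Rodrigues: sinθ=0.23414, 1−cosθ=0.02780; R = I + sinθ·[k]× + (1−cosθ)·[k]×²:
    [+0.97445 -0.04125 -0.22079]
    [+0.05604 +0.99655 +0.06117]
    [+0.21750 -0.07198 +0.97340]
t = (-0.1168, 0.1028, 0.7790) m
M0: Pc = R·M0+t = (-0.22040, +0.19873, +0.74947); u = 645.3·(-0.22040)/0.74947 + 314.1 = 124.3335, v = 897.8·(+0.19873)/0.74947 + 235.1 = 473.1630
M1: Pc = R·M1+t = (-0.02161, +0.21016, +0.79384); u = 645.3·(-0.02161)/0.79384 + 314.1 = 296.5309, v = 897.8·(+0.21016)/0.79384 + 235.1 = 472.7865
M2: Pc = R·M2+t = (-0.01320, +0.00687, +0.80853); u = 645.3·(-0.01320)/0.80853 + 314.1 = 303.5656, v = 897.8·(+0.00687)/0.80853 + 235.1 = 242.7262
M3: Pc = R·M3+t = (-0.21199, -0.00456, +0.76416); u = 645.3·(-0.21199)/0.76416 + 314.1 = 135.0857, v = 897.8·(-0.00456)/0.76416 + 235.1 = 229.7370

c0=(124.33, 473.16) c1=(296.53, 472.79) c2=(303.57, 242.73) c3=(135.09, 229.74)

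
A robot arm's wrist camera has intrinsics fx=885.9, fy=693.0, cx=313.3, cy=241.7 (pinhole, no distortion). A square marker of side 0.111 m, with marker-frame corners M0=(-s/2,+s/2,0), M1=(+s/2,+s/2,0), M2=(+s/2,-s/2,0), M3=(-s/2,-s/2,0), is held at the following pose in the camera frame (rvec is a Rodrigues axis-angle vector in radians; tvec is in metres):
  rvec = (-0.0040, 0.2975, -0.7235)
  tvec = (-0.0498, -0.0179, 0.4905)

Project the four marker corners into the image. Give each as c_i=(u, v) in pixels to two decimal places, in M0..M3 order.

Intrinsics K: fx=885.9, fy=693.0, cx=313.3, cy=241.7
Marker side s = 0.111 m; corners in marker frame (Z=0):
  M0 = (-0.0555, +0.0555, 0)
  M1 = (+0.0555, +0.0555, 0)
  M2 = (+0.0555, -0.0555, 0)
  M3 = (-0.0555, -0.0555, 0)
rvec = (-0.0040, 0.2975, -0.7235), |rvec| = θ = 0.78229 rad = 44.822°
Rodrigues: sinθ=0.70490, 1−cosθ=0.29070; R = I + sinθ·[k]× + (1−cosθ)·[k]×²:
    [+0.70931 +0.65137 +0.26945]
    [-0.65250 +0.75134 -0.09864]
    [-0.26670 -0.10585 +0.95795]
t = (-0.0498, -0.0179, 0.4905) m
M0: Pc = R·M0+t = (-0.05302, +0.06001, +0.49943); u = 885.9·(-0.05302)/0.49943 + 313.3 = 219.2587, v = 693.0·(+0.06001)/0.49943 + 241.7 = 324.9737
M1: Pc = R·M1+t = (+0.02572, -0.01241, +0.46982); u = 885.9·(+0.02572)/0.46982 + 313.3 = 361.7930, v = 693.0·(-0.01241)/0.46982 + 241.7 = 223.3892
M2: Pc = R·M2+t = (-0.04658, -0.09581, +0.48157); u = 885.9·(-0.04658)/0.48157 + 313.3 = 227.6040, v = 693.0·(-0.09581)/0.48157 + 241.7 = 103.8215
M3: Pc = R·M3+t = (-0.12532, -0.02339, +0.51118); u = 885.9·(-0.12532)/0.51118 + 313.3 = 96.1169, v = 693.0·(-0.02339)/0.51118 + 241.7 = 209.9956

c0=(219.26, 324.97) c1=(361.79, 223.39) c2=(227.60, 103.82) c3=(96.12, 210.00)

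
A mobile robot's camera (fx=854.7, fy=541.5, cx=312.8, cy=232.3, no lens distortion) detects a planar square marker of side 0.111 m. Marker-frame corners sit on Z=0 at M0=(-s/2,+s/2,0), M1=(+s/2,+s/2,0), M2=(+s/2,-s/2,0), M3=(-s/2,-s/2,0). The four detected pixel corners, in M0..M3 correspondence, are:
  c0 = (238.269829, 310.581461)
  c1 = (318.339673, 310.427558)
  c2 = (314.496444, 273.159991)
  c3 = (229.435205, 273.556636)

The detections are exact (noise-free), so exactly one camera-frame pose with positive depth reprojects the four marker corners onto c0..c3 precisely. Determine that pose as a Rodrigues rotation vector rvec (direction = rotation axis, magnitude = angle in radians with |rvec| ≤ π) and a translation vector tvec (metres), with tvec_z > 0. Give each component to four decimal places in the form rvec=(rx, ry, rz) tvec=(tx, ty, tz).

rvec=(0.6810, 0.0562, -0.0330) tvec=(-0.0505, 0.1272, 1.1446)

Intrinsics K: fx=854.7, fy=541.5, cx=312.8, cy=232.3
Marker side s = 0.111 m; corners in marker frame (Z=0):
  M0 = (-0.0555, +0.0555, 0)
  M1 = (+0.0555, +0.0555, 0)
  M2 = (+0.0555, -0.0555, 0)
  M3 = (-0.0555, -0.0555, 0)
Detected image corners:
  c0 = (238.269829, 310.581461) px
  c1 = (318.339673, 310.427558) px
  c2 = (314.496444, 273.159991) px
  c3 = (229.435205, 273.556636) px
Planar DLT: solve 8×8 A·h = b for H (H[2,2]=1):
  H  [+728.07015 +208.17993 +275.10626]
  H  [-18.44584 +494.86950 +292.49757]
  H  [-0.05480 +0.54884 +1.00000]
B = K⁻¹H; ‖b₁‖=0.873685, ‖b₂‖=0.873685; λ = 2/(‖b₁‖+‖b₂‖) = 1.144578, sign → tz>0 ⇒ λ=+1.144578
r₁ = λ·B[:,0] = (+0.99796,-0.01208,-0.06273); r₂ = λ·B[:,1] = (+0.04888,+0.77653,+0.62819)
r₃ = r₁×r₂ = (+0.04112,-0.62997,+0.77553); SVD([r₁ r₂ r₃]) → R = UVᵀ:
  R  [+0.99796 +0.04888 +0.04112]
  R  [-0.01208 +0.77653 -0.62997]
  R  [-0.06273 +0.62819 +0.77553]
t = (-0.05048, +0.12724, +1.14458) m
tr R = 2.550015; θ = arccos((tr R − 1)/2) = 0.684069 rad = 39.194°
axis k = ((R−Rᵀ)₃₂, (R−Rᵀ)₁₃, (R−Rᵀ)₂₁) / (2 sinθ) = (+0.995451, +0.082166, -0.048235)
rvec = θ·k = (+0.680957, +0.056207, -0.032996)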